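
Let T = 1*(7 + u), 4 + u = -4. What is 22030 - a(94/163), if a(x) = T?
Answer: 22031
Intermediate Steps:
u = -8 (u = -4 - 4 = -8)
T = -1 (T = 1*(7 - 8) = 1*(-1) = -1)
a(x) = -1
22030 - a(94/163) = 22030 - 1*(-1) = 22030 + 1 = 22031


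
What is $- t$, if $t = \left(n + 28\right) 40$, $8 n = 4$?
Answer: $-1140$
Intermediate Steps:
$n = \frac{1}{2}$ ($n = \frac{1}{8} \cdot 4 = \frac{1}{2} \approx 0.5$)
$t = 1140$ ($t = \left(\frac{1}{2} + 28\right) 40 = \frac{57}{2} \cdot 40 = 1140$)
$- t = \left(-1\right) 1140 = -1140$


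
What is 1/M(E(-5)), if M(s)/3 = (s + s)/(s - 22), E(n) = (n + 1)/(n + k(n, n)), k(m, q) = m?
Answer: -9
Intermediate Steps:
E(n) = (1 + n)/(2*n) (E(n) = (n + 1)/(n + n) = (1 + n)/((2*n)) = (1 + n)*(1/(2*n)) = (1 + n)/(2*n))
M(s) = 6*s/(-22 + s) (M(s) = 3*((s + s)/(s - 22)) = 3*((2*s)/(-22 + s)) = 3*(2*s/(-22 + s)) = 6*s/(-22 + s))
1/M(E(-5)) = 1/(6*((½)*(1 - 5)/(-5))/(-22 + (½)*(1 - 5)/(-5))) = 1/(6*((½)*(-⅕)*(-4))/(-22 + (½)*(-⅕)*(-4))) = 1/(6*(⅖)/(-22 + ⅖)) = 1/(6*(⅖)/(-108/5)) = 1/(6*(⅖)*(-5/108)) = 1/(-⅑) = -9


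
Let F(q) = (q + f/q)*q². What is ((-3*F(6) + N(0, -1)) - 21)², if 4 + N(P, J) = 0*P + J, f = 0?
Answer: 454276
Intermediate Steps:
N(P, J) = -4 + J (N(P, J) = -4 + (0*P + J) = -4 + (0 + J) = -4 + J)
F(q) = q³ (F(q) = (q + 0/q)*q² = (q + 0)*q² = q*q² = q³)
((-3*F(6) + N(0, -1)) - 21)² = ((-3*6³ + (-4 - 1)) - 21)² = ((-3*216 - 5) - 21)² = ((-648 - 5) - 21)² = (-653 - 21)² = (-674)² = 454276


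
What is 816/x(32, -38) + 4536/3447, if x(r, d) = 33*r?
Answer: 17599/8426 ≈ 2.0887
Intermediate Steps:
816/x(32, -38) + 4536/3447 = 816/((33*32)) + 4536/3447 = 816/1056 + 4536*(1/3447) = 816*(1/1056) + 504/383 = 17/22 + 504/383 = 17599/8426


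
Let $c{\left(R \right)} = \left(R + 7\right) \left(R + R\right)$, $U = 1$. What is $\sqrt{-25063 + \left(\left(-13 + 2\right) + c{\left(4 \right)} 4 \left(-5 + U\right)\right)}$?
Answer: $i \sqrt{26482} \approx 162.73 i$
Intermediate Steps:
$c{\left(R \right)} = 2 R \left(7 + R\right)$ ($c{\left(R \right)} = \left(7 + R\right) 2 R = 2 R \left(7 + R\right)$)
$\sqrt{-25063 + \left(\left(-13 + 2\right) + c{\left(4 \right)} 4 \left(-5 + U\right)\right)} = \sqrt{-25063 + \left(\left(-13 + 2\right) + 2 \cdot 4 \left(7 + 4\right) 4 \left(-5 + 1\right)\right)} = \sqrt{-25063 + \left(-11 + 2 \cdot 4 \cdot 11 \cdot 4 \left(-4\right)\right)} = \sqrt{-25063 + \left(-11 + 88 \left(-16\right)\right)} = \sqrt{-25063 - 1419} = \sqrt{-26482} = i \sqrt{26482}$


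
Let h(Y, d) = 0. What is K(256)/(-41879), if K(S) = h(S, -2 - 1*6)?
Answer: 0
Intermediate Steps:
K(S) = 0
K(256)/(-41879) = 0/(-41879) = 0*(-1/41879) = 0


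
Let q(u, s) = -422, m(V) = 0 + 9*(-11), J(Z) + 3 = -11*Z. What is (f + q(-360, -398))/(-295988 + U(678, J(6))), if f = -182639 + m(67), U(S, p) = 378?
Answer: 18316/29561 ≈ 0.61960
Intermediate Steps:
J(Z) = -3 - 11*Z
m(V) = -99 (m(V) = 0 - 99 = -99)
f = -182738 (f = -182639 - 99 = -182738)
(f + q(-360, -398))/(-295988 + U(678, J(6))) = (-182738 - 422)/(-295988 + 378) = -183160/(-295610) = -183160*(-1/295610) = 18316/29561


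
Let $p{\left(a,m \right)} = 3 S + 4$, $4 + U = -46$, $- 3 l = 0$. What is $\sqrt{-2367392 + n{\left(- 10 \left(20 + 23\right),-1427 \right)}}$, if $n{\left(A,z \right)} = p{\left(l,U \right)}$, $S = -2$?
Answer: $i \sqrt{2367394} \approx 1538.6 i$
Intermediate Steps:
$l = 0$ ($l = \left(- \frac{1}{3}\right) 0 = 0$)
$U = -50$ ($U = -4 - 46 = -50$)
$p{\left(a,m \right)} = -2$ ($p{\left(a,m \right)} = 3 \left(-2\right) + 4 = -6 + 4 = -2$)
$n{\left(A,z \right)} = -2$
$\sqrt{-2367392 + n{\left(- 10 \left(20 + 23\right),-1427 \right)}} = \sqrt{-2367392 - 2} = \sqrt{-2367394} = i \sqrt{2367394}$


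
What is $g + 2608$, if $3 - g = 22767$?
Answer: $-20156$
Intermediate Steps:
$g = -22764$ ($g = 3 - 22767 = -22764$)
$g + 2608 = -22764 + 2608 = -20156$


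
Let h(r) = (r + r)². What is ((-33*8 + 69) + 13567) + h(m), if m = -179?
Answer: 141536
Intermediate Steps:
h(r) = 4*r² (h(r) = (2*r)² = 4*r²)
((-33*8 + 69) + 13567) + h(m) = ((-33*8 + 69) + 13567) + 4*(-179)² = ((-264 + 69) + 13567) + 4*32041 = (-195 + 13567) + 128164 = 13372 + 128164 = 141536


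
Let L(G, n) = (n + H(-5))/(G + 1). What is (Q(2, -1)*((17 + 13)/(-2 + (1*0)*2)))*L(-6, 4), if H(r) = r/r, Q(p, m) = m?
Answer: -15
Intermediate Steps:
H(r) = 1
L(G, n) = (1 + n)/(1 + G) (L(G, n) = (n + 1)/(G + 1) = (1 + n)/(1 + G))
(Q(2, -1)*((17 + 13)/(-2 + (1*0)*2)))*L(-6, 4) = (-(17 + 13)/(-2 + (1*0)*2))*((1 + 4)/(1 - 6)) = (-30/(-2 + 0*2))*(5/(-5)) = (-30/(-2 + 0))*(-⅕*5) = -30/(-2)*(-1) = -30*(-1)/2*(-1) = -1*(-15)*(-1) = 15*(-1) = -15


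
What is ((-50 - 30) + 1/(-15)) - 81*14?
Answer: -18211/15 ≈ -1214.1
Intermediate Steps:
((-50 - 30) + 1/(-15)) - 81*14 = (-80 - 1/15) - 1134 = -1201/15 - 1134 = -18211/15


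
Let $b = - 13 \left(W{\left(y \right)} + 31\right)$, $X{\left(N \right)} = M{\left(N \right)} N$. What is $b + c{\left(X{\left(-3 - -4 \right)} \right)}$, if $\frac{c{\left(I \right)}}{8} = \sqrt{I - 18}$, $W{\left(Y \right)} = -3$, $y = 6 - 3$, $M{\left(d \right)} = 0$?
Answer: $-364 + 24 i \sqrt{2} \approx -364.0 + 33.941 i$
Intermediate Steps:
$X{\left(N \right)} = 0$ ($X{\left(N \right)} = 0 N = 0$)
$y = 3$ ($y = 6 - 3 = 3$)
$b = -364$ ($b = - 13 \left(-3 + 31\right) = \left(-13\right) 28 = -364$)
$c{\left(I \right)} = 8 \sqrt{-18 + I}$ ($c{\left(I \right)} = 8 \sqrt{I - 18} = 8 \sqrt{-18 + I}$)
$b + c{\left(X{\left(-3 - -4 \right)} \right)} = -364 + 8 \sqrt{-18 + 0} = -364 + 8 \sqrt{-18} = -364 + 8 \cdot 3 i \sqrt{2} = -364 + 24 i \sqrt{2}$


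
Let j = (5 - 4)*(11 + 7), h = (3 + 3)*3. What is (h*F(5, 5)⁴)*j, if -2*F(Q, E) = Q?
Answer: 50625/4 ≈ 12656.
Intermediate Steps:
h = 18 (h = 6*3 = 18)
F(Q, E) = -Q/2
j = 18 (j = 1*18 = 18)
(h*F(5, 5)⁴)*j = (18*(-½*5)⁴)*18 = (18*(-5/2)⁴)*18 = (18*(625/16))*18 = (5625/8)*18 = 50625/4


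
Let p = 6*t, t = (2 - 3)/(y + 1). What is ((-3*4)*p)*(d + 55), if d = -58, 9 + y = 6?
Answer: 108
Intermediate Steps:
y = -3 (y = -9 + 6 = -3)
t = ½ (t = (2 - 3)/(-3 + 1) = -1/(-2) = -1*(-½) = ½ ≈ 0.50000)
p = 3 (p = 6*(½) = 3)
((-3*4)*p)*(d + 55) = (-3*4*3)*(-58 + 55) = -12*3*(-3) = -36*(-3) = 108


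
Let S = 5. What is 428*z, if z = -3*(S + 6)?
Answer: -14124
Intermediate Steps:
z = -33 (z = -3*(5 + 6) = -3*11 = -33)
428*z = 428*(-33) = -14124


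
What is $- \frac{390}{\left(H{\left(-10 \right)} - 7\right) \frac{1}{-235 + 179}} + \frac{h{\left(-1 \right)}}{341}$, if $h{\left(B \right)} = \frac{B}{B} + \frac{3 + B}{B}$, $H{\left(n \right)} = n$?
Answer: $- \frac{7447457}{5797} \approx -1284.7$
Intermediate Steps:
$h{\left(B \right)} = 1 + \frac{3 + B}{B}$
$- \frac{390}{\left(H{\left(-10 \right)} - 7\right) \frac{1}{-235 + 179}} + \frac{h{\left(-1 \right)}}{341} = - \frac{390}{\left(-10 - 7\right) \frac{1}{-235 + 179}} + \frac{2 + \frac{3}{-1}}{341} = - \frac{390}{\left(-17\right) \frac{1}{-56}} + \left(2 + 3 \left(-1\right)\right) \frac{1}{341} = - \frac{390}{\left(-17\right) \left(- \frac{1}{56}\right)} + \left(2 - 3\right) \frac{1}{341} = - \frac{390}{\frac{17}{56}} - \frac{1}{341} = \left(-390\right) \frac{56}{17} - \frac{1}{341} = - \frac{21840}{17} - \frac{1}{341} = - \frac{7447457}{5797}$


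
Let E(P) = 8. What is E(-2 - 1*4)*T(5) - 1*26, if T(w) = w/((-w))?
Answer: -34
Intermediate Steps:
T(w) = -1 (T(w) = w*(-1/w) = -1)
E(-2 - 1*4)*T(5) - 1*26 = 8*(-1) - 1*26 = -8 - 26 = -34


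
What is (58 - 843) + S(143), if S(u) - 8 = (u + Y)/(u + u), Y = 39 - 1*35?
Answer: -222075/286 ≈ -776.49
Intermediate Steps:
Y = 4 (Y = 39 - 35 = 4)
S(u) = 8 + (4 + u)/(2*u) (S(u) = 8 + (u + 4)/(u + u) = 8 + (4 + u)/((2*u)) = 8 + (4 + u)*(1/(2*u)) = 8 + (4 + u)/(2*u))
(58 - 843) + S(143) = (58 - 843) + (17/2 + 2/143) = -785 + (17/2 + 2*(1/143)) = -785 + (17/2 + 2/143) = -785 + 2435/286 = -222075/286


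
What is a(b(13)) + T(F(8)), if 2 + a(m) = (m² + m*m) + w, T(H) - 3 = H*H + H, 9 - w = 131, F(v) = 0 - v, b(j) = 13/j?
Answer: -63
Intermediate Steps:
F(v) = -v
w = -122 (w = 9 - 1*131 = 9 - 131 = -122)
T(H) = 3 + H + H² (T(H) = 3 + (H*H + H) = 3 + (H² + H) = 3 + (H + H²) = 3 + H + H²)
a(m) = -124 + 2*m² (a(m) = -2 + ((m² + m*m) - 122) = -2 + ((m² + m²) - 122) = -2 + (2*m² - 122) = -2 + (-122 + 2*m²) = -124 + 2*m²)
a(b(13)) + T(F(8)) = (-124 + 2*(13/13)²) + (3 - 1*8 + (-1*8)²) = (-124 + 2*(13*(1/13))²) + (3 - 8 + (-8)²) = (-124 + 2*1²) + (3 - 8 + 64) = (-124 + 2*1) + 59 = (-124 + 2) + 59 = -122 + 59 = -63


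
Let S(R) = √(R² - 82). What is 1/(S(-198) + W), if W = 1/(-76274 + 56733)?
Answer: 19541/14938762342081 + 381850681*√39122/14938762342081 ≈ 0.0050558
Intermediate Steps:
S(R) = √(-82 + R²)
W = -1/19541 (W = 1/(-19541) = -1/19541 ≈ -5.1174e-5)
1/(S(-198) + W) = 1/(√(-82 + (-198)²) - 1/19541) = 1/(√(-82 + 39204) - 1/19541) = 1/(√39122 - 1/19541) = 1/(-1/19541 + √39122)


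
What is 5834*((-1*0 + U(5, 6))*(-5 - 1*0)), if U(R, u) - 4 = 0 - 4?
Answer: 0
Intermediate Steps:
U(R, u) = 0 (U(R, u) = 4 + (0 - 4) = 4 - 4 = 0)
5834*((-1*0 + U(5, 6))*(-5 - 1*0)) = 5834*((-1*0 + 0)*(-5 - 1*0)) = 5834*((0 + 0)*(-5 + 0)) = 5834*(0*(-5)) = 5834*0 = 0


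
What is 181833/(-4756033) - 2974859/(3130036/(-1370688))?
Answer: 4848304098670676187/3721638626797 ≈ 1.3027e+6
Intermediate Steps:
181833/(-4756033) - 2974859/(3130036/(-1370688)) = 181833*(-1/4756033) - 2974859/(3130036*(-1/1370688)) = -181833/4756033 - 2974859/(-782509/342672) = -181833/4756033 - 2974859*(-342672/782509) = -181833/4756033 + 1019400883248/782509 = 4848304098670676187/3721638626797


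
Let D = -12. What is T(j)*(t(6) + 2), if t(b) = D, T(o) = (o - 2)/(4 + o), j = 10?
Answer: -40/7 ≈ -5.7143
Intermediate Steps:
T(o) = (-2 + o)/(4 + o)
t(b) = -12
T(j)*(t(6) + 2) = ((-2 + 10)/(4 + 10))*(-12 + 2) = (8/14)*(-10) = ((1/14)*8)*(-10) = (4/7)*(-10) = -40/7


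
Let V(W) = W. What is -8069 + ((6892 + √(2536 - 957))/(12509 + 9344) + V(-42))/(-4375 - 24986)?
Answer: -5177278742443/641625933 - √1579/641625933 ≈ -8069.0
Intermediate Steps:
-8069 + ((6892 + √(2536 - 957))/(12509 + 9344) + V(-42))/(-4375 - 24986) = -8069 + ((6892 + √(2536 - 957))/(12509 + 9344) - 42)/(-4375 - 24986) = -8069 + ((6892 + √1579)/21853 - 42)/(-29361) = -8069 + ((6892 + √1579)*(1/21853) - 42)*(-1/29361) = -8069 + ((6892/21853 + √1579/21853) - 42)*(-1/29361) = -8069 + (-910934/21853 + √1579/21853)*(-1/29361) = -8069 + (910934/641625933 - √1579/641625933) = -5177278742443/641625933 - √1579/641625933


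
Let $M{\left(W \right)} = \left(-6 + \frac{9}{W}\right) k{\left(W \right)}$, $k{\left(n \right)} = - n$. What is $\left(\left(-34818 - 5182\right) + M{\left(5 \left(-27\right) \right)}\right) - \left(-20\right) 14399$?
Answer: $247161$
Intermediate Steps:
$M{\left(W \right)} = - W \left(-6 + \frac{9}{W}\right)$ ($M{\left(W \right)} = \left(-6 + \frac{9}{W}\right) \left(- W\right) = - W \left(-6 + \frac{9}{W}\right)$)
$\left(\left(-34818 - 5182\right) + M{\left(5 \left(-27\right) \right)}\right) - \left(-20\right) 14399 = \left(\left(-34818 - 5182\right) + \left(-9 + 6 \cdot 5 \left(-27\right)\right)\right) - \left(-20\right) 14399 = \left(-40000 + \left(-9 + 6 \left(-135\right)\right)\right) - -287980 = \left(-40000 - 819\right) + 287980 = -40819 + 287980 = 247161$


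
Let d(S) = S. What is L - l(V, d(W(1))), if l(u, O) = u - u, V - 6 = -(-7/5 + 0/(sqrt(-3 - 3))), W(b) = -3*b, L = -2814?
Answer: -2814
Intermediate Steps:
V = 37/5 (V = 6 - (-7/5 + 0/(sqrt(-3 - 3))) = 6 - (-7*1/5 + 0/(sqrt(-6))) = 6 - (-7/5 + 0/((I*sqrt(6)))) = 6 - (-7/5 + 0*(-I*sqrt(6)/6)) = 6 - (-7/5 + 0) = 6 - 1*(-7/5) = 6 + 7/5 = 37/5 ≈ 7.4000)
l(u, O) = 0
L - l(V, d(W(1))) = -2814 - 1*0 = -2814 + 0 = -2814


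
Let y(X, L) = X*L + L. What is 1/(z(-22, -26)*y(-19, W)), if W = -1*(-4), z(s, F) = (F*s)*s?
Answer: 1/906048 ≈ 1.1037e-6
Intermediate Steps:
z(s, F) = F*s**2
W = 4
y(X, L) = L + L*X (y(X, L) = L*X + L = L + L*X)
1/(z(-22, -26)*y(-19, W)) = 1/(((-26*(-22)**2))*((4*(1 - 19)))) = 1/(((-26*484))*((4*(-18)))) = 1/(-12584*(-72)) = -1/12584*(-1/72) = 1/906048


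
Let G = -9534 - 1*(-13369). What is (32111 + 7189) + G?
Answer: 43135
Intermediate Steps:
G = 3835 (G = -9534 + 13369 = 3835)
(32111 + 7189) + G = (32111 + 7189) + 3835 = 39300 + 3835 = 43135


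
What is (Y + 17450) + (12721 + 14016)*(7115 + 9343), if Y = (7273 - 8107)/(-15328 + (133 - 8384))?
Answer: 10376056751518/23579 ≈ 4.4005e+8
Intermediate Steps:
Y = 834/23579 (Y = -834/(-15328 - 8251) = -834/(-23579) = -834*(-1/23579) = 834/23579 ≈ 0.035370)
(Y + 17450) + (12721 + 14016)*(7115 + 9343) = (834/23579 + 17450) + (12721 + 14016)*(7115 + 9343) = 411454384/23579 + 26737*16458 = 411454384/23579 + 440037546 = 10376056751518/23579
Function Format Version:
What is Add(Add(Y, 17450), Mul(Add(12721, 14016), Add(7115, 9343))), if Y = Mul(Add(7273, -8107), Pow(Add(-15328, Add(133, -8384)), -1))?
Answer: Rational(10376056751518, 23579) ≈ 4.4005e+8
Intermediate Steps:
Y = Rational(834, 23579) (Y = Mul(-834, Pow(Add(-15328, -8251), -1)) = Mul(-834, Pow(-23579, -1)) = Mul(-834, Rational(-1, 23579)) = Rational(834, 23579) ≈ 0.035370)
Add(Add(Y, 17450), Mul(Add(12721, 14016), Add(7115, 9343))) = Add(Add(Rational(834, 23579), 17450), Mul(Add(12721, 14016), Add(7115, 9343))) = Add(Rational(411454384, 23579), Mul(26737, 16458)) = Add(Rational(411454384, 23579), 440037546) = Rational(10376056751518, 23579)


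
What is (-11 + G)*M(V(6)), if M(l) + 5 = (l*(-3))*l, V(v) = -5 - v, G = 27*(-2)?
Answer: 23920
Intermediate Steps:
G = -54
M(l) = -5 - 3*l² (M(l) = -5 + (l*(-3))*l = -5 + (-3*l)*l = -5 - 3*l²)
(-11 + G)*M(V(6)) = (-11 - 54)*(-5 - 3*(-5 - 1*6)²) = -65*(-5 - 3*(-5 - 6)²) = -65*(-5 - 3*(-11)²) = -65*(-5 - 3*121) = -65*(-5 - 363) = -65*(-368) = 23920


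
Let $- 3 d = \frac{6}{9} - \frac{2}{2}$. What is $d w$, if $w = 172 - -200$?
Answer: $\frac{124}{3} \approx 41.333$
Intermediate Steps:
$w = 372$ ($w = 172 + 200 = 372$)
$d = \frac{1}{9}$ ($d = - \frac{\frac{6}{9} - \frac{2}{2}}{3} = - \frac{6 \cdot \frac{1}{9} - 1}{3} = - \frac{\frac{2}{3} - 1}{3} = \left(- \frac{1}{3}\right) \left(- \frac{1}{3}\right) = \frac{1}{9} \approx 0.11111$)
$d w = \frac{1}{9} \cdot 372 = \frac{124}{3}$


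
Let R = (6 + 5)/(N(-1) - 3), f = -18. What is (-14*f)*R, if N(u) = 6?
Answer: 924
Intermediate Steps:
R = 11/3 (R = (6 + 5)/(6 - 3) = 11/3 ≈ 3.6667)
(-14*f)*R = -14*(-18)*(11/3) = 252*(11/3) = 924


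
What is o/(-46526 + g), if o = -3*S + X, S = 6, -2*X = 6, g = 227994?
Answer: -3/25924 ≈ -0.00011572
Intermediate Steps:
X = -3 (X = -½*6 = -3)
o = -21 (o = -3*6 - 3 = -18 - 3 = -21)
o/(-46526 + g) = -21/(-46526 + 227994) = -21/181468 = -21*1/181468 = -3/25924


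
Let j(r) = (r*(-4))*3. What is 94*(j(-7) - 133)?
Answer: -4606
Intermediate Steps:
j(r) = -12*r (j(r) = -4*r*3 = -12*r)
94*(j(-7) - 133) = 94*(-12*(-7) - 133) = 94*(84 - 133) = 94*(-49) = -4606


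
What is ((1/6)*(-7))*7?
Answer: -49/6 ≈ -8.1667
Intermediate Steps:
((1/6)*(-7))*7 = ((1*(⅙))*(-7))*7 = ((⅙)*(-7))*7 = -7/6*7 = -49/6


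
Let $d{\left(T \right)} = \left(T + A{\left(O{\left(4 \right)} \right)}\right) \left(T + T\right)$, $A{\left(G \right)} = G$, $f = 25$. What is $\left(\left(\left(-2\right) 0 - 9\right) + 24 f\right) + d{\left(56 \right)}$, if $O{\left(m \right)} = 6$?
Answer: $7535$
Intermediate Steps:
$d{\left(T \right)} = 2 T \left(6 + T\right)$ ($d{\left(T \right)} = \left(T + 6\right) \left(T + T\right) = \left(6 + T\right) 2 T = 2 T \left(6 + T\right)$)
$\left(\left(\left(-2\right) 0 - 9\right) + 24 f\right) + d{\left(56 \right)} = \left(\left(\left(-2\right) 0 - 9\right) + 24 \cdot 25\right) + 2 \cdot 56 \left(6 + 56\right) = \left(\left(0 - 9\right) + 600\right) + 2 \cdot 56 \cdot 62 = \left(-9 + 600\right) + 6944 = 591 + 6944 = 7535$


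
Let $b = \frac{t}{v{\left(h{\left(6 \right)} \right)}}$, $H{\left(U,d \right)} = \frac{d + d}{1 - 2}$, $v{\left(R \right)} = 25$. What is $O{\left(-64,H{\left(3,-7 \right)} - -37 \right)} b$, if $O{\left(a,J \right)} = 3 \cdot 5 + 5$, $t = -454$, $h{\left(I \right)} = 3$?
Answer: $- \frac{1816}{5} \approx -363.2$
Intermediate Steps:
$H{\left(U,d \right)} = - 2 d$ ($H{\left(U,d \right)} = \frac{2 d}{-1} = 2 d \left(-1\right) = - 2 d$)
$b = - \frac{454}{25} \approx -18.16$
$O{\left(a,J \right)} = 20$ ($O{\left(a,J \right)} = 15 + 5 = 20$)
$O{\left(-64,H{\left(3,-7 \right)} - -37 \right)} b = 20 \left(- \frac{454}{25}\right) = - \frac{1816}{5}$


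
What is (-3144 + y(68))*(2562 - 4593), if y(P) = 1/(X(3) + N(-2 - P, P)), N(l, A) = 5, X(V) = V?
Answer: 51081681/8 ≈ 6.3852e+6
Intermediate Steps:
y(P) = ⅛ (y(P) = 1/(3 + 5) = 1/8 = ⅛)
(-3144 + y(68))*(2562 - 4593) = (-3144 + ⅛)*(2562 - 4593) = -25151/8*(-2031) = 51081681/8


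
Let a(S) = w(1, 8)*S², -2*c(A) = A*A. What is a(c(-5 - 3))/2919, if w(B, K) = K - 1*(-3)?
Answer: 11264/2919 ≈ 3.8589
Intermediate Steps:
w(B, K) = 3 + K (w(B, K) = K + 3 = 3 + K)
c(A) = -A²/2 (c(A) = -A*A/2 = -A²/2)
a(S) = 11*S² (a(S) = (3 + 8)*S² = 11*S²)
a(c(-5 - 3))/2919 = (11*(-(-5 - 3)²/2)²)/2919 = (11*(-½*(-8)²)²)*(1/2919) = (11*(-½*64)²)*(1/2919) = (11*(-32)²)*(1/2919) = (11*1024)*(1/2919) = 11264*(1/2919) = 11264/2919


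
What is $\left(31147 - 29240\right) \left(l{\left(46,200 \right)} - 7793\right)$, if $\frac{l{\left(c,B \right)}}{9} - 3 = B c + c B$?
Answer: $300989438$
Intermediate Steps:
$l{\left(c,B \right)} = 27 + 18 B c$ ($l{\left(c,B \right)} = 27 + 9 \left(B c + c B\right) = 27 + 9 \left(B c + B c\right) = 27 + 9 \cdot 2 B c = 27 + 18 B c$)
$\left(31147 - 29240\right) \left(l{\left(46,200 \right)} - 7793\right) = \left(31147 - 29240\right) \left(\left(27 + 18 \cdot 200 \cdot 46\right) - 7793\right) = 1907 \left(\left(27 + 165600\right) - 7793\right) = 1907 \left(165627 - 7793\right) = 1907 \cdot 157834 = 300989438$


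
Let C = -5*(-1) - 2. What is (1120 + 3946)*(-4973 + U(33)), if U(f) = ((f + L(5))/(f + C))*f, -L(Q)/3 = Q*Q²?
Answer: -26781409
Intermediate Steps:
L(Q) = -3*Q³ (L(Q) = -3*Q*Q² = -3*Q³)
C = 3 (C = 5 - 2 = 3)
U(f) = f*(-375 + f)/(3 + f) (U(f) = ((f - 3*5³)/(f + 3))*f = ((f - 3*125)/(3 + f))*f = ((f - 375)/(3 + f))*f = ((-375 + f)/(3 + f))*f = f*(-375 + f)/(3 + f))
(1120 + 3946)*(-4973 + U(33)) = (1120 + 3946)*(-4973 + 33*(-375 + 33)/(3 + 33)) = 5066*(-4973 + 33*(-342)/36) = 5066*(-4973 + 33*(1/36)*(-342)) = 5066*(-4973 - 627/2) = 5066*(-10573/2) = -26781409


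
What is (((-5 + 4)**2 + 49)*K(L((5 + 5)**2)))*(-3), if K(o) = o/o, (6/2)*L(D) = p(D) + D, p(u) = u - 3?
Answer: -150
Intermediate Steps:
p(u) = -3 + u
L(D) = -1 + 2*D/3 (L(D) = ((-3 + D) + D)/3 = (-3 + 2*D)/3 = -1 + 2*D/3)
K(o) = 1
(((-5 + 4)**2 + 49)*K(L((5 + 5)**2)))*(-3) = (((-5 + 4)**2 + 49)*1)*(-3) = (((-1)**2 + 49)*1)*(-3) = ((1 + 49)*1)*(-3) = (50*1)*(-3) = 50*(-3) = -150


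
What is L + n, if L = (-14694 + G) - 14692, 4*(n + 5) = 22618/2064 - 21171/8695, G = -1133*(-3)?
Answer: -21694263559/834720 ≈ -25990.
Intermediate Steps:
G = 3399
n = -2394919/834720 (n = -5 + (22618/2064 - 21171/8695)/4 = -5 + (22618*(1/2064) - 21171*1/8695)/4 = -5 + (263/24 - 21171/8695)/4 = -5 + (¼)*(1778681/208680) = -5 + 1778681/834720 = -2394919/834720 ≈ -2.8691)
L = -25987 (L = (-14694 + 3399) - 14692 = -11295 - 14692 = -25987)
L + n = -25987 - 2394919/834720 = -21694263559/834720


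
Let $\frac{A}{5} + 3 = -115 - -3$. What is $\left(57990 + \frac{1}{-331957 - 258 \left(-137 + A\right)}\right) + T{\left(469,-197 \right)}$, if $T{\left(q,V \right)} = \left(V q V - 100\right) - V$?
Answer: $\frac{2707172915587}{148261} \approx 1.826 \cdot 10^{7}$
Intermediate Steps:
$A = -575$ ($A = -15 + 5 \left(-115 - -3\right) = -15 + 5 \left(-115 + 3\right) = -15 + 5 \left(-112\right) = -15 - 560 = -575$)
$T{\left(q,V \right)} = -100 - V + q V^{2}$ ($T{\left(q,V \right)} = \left(q V^{2} - 100\right) - V = \left(-100 + q V^{2}\right) - V = -100 - V + q V^{2}$)
$\left(57990 + \frac{1}{-331957 - 258 \left(-137 + A\right)}\right) + T{\left(469,-197 \right)} = \left(57990 + \frac{1}{-331957 - 258 \left(-137 - 575\right)}\right) - \left(-97 - 18201421\right) = \left(57990 + \frac{1}{-331957 - -183696}\right) + \left(-100 + 197 + 469 \cdot 38809\right) = \left(57990 + \frac{1}{-331957 + 183696}\right) + \left(-100 + 197 + 18201421\right) = \left(57990 + \frac{1}{-148261}\right) + 18201518 = \left(57990 - \frac{1}{148261}\right) + 18201518 = \frac{8597655389}{148261} + 18201518 = \frac{2707172915587}{148261}$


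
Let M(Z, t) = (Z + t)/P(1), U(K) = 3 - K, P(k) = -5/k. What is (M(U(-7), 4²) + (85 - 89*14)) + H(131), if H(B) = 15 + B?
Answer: -5101/5 ≈ -1020.2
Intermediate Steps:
M(Z, t) = -Z/5 - t/5 (M(Z, t) = (Z + t)/((-5/1)) = (Z + t)/((-5*1)) = (Z + t)/(-5) = (Z + t)*(-⅕) = -Z/5 - t/5)
(M(U(-7), 4²) + (85 - 89*14)) + H(131) = ((-(3 - 1*(-7))/5 - ⅕*4²) + (85 - 89*14)) + (15 + 131) = ((-(3 + 7)/5 - ⅕*16) + (85 - 1246)) + 146 = ((-⅕*10 - 16/5) - 1161) + 146 = ((-2 - 16/5) - 1161) + 146 = (-26/5 - 1161) + 146 = -5831/5 + 146 = -5101/5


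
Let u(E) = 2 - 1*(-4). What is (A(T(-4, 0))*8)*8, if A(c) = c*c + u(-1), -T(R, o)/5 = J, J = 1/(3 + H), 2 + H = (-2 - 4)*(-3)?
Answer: 140224/361 ≈ 388.43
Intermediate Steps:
u(E) = 6 (u(E) = 2 + 4 = 6)
H = 16 (H = -2 + (-2 - 4)*(-3) = -2 - 6*(-3) = -2 + 18 = 16)
J = 1/19 (J = 1/(3 + 16) = 1/19 ≈ 0.052632)
T(R, o) = -5/19 (T(R, o) = -5*1/19 = -5/19)
A(c) = 6 + c**2 (A(c) = c*c + 6 = c**2 + 6 = 6 + c**2)
(A(T(-4, 0))*8)*8 = ((6 + (-5/19)**2)*8)*8 = ((6 + 25/361)*8)*8 = ((2191/361)*8)*8 = (17528/361)*8 = 140224/361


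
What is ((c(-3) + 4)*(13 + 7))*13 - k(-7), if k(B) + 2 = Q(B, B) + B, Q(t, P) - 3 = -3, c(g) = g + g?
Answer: -511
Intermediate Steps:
c(g) = 2*g
Q(t, P) = 0 (Q(t, P) = 3 - 3 = 0)
k(B) = -2 + B (k(B) = -2 + (0 + B) = -2 + B)
((c(-3) + 4)*(13 + 7))*13 - k(-7) = ((2*(-3) + 4)*(13 + 7))*13 - (-2 - 7) = ((-6 + 4)*20)*13 - 1*(-9) = -2*20*13 + 9 = -40*13 + 9 = -520 + 9 = -511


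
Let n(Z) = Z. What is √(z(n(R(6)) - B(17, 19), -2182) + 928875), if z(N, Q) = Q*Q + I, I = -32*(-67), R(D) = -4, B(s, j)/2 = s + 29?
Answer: √5692143 ≈ 2385.8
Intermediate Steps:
B(s, j) = 58 + 2*s (B(s, j) = 2*(s + 29) = 2*(29 + s) = 58 + 2*s)
I = 2144
z(N, Q) = 2144 + Q² (z(N, Q) = Q*Q + 2144 = Q² + 2144 = 2144 + Q²)
√(z(n(R(6)) - B(17, 19), -2182) + 928875) = √((2144 + (-2182)²) + 928875) = √((2144 + 4761124) + 928875) = √(4763268 + 928875) = √5692143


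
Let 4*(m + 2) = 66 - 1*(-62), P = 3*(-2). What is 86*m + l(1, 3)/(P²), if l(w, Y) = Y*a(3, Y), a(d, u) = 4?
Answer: 7741/3 ≈ 2580.3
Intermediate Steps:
P = -6
l(w, Y) = 4*Y (l(w, Y) = Y*4 = 4*Y)
m = 30 (m = -2 + (66 - 1*(-62))/4 = -2 + (66 + 62)/4 = -2 + (¼)*128 = -2 + 32 = 30)
86*m + l(1, 3)/(P²) = 86*30 + (4*3)/((-6)²) = 2580 + 12/36 = 2580 + 12*(1/36) = 2580 + ⅓ = 7741/3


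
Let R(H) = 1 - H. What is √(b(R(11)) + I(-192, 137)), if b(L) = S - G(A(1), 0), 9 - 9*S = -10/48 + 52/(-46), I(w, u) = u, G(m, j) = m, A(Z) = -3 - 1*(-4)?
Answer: √94026990/828 ≈ 11.711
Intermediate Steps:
A(Z) = 1 (A(Z) = -3 + 4 = 1)
S = 5707/4968 (S = 1 - (-10/48 + 52/(-46))/9 = 1 - (-10*1/48 + 52*(-1/46))/9 = 1 - (-5/24 - 26/23)/9 = 1 - ⅑*(-739/552) = 1 + 739/4968 = 5707/4968 ≈ 1.1488)
b(L) = 739/4968 (b(L) = 5707/4968 - 1*1 = 5707/4968 - 1 = 739/4968)
√(b(R(11)) + I(-192, 137)) = √(739/4968 + 137) = √(681355/4968) = √94026990/828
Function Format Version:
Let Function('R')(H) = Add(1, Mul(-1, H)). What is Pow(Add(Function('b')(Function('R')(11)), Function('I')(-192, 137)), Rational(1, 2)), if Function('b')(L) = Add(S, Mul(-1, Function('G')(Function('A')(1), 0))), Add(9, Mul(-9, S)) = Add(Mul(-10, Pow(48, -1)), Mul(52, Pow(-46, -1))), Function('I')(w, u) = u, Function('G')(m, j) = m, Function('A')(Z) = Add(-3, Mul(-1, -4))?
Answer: Mul(Rational(1, 828), Pow(94026990, Rational(1, 2))) ≈ 11.711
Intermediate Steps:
Function('A')(Z) = 1 (Function('A')(Z) = Add(-3, 4) = 1)
S = Rational(5707, 4968) (S = Add(1, Mul(Rational(-1, 9), Add(Mul(-10, Pow(48, -1)), Mul(52, Pow(-46, -1))))) = Add(1, Mul(Rational(-1, 9), Add(Mul(-10, Rational(1, 48)), Mul(52, Rational(-1, 46))))) = Add(1, Mul(Rational(-1, 9), Add(Rational(-5, 24), Rational(-26, 23)))) = Add(1, Mul(Rational(-1, 9), Rational(-739, 552))) = Add(1, Rational(739, 4968)) = Rational(5707, 4968) ≈ 1.1488)
Function('b')(L) = Rational(739, 4968) (Function('b')(L) = Add(Rational(5707, 4968), Mul(-1, 1)) = Add(Rational(5707, 4968), -1) = Rational(739, 4968))
Pow(Add(Function('b')(Function('R')(11)), Function('I')(-192, 137)), Rational(1, 2)) = Pow(Add(Rational(739, 4968), 137), Rational(1, 2)) = Pow(Rational(681355, 4968), Rational(1, 2)) = Mul(Rational(1, 828), Pow(94026990, Rational(1, 2)))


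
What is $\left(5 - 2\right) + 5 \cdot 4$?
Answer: $23$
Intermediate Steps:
$\left(5 - 2\right) + 5 \cdot 4 = \left(5 - 2\right) + 20 = 3 + 20 = 23$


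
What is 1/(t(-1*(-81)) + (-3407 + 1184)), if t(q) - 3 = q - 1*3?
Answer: -1/2142 ≈ -0.00046685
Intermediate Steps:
t(q) = q (t(q) = 3 + (q - 1*3) = 3 + (q - 3) = 3 + (-3 + q) = q)
1/(t(-1*(-81)) + (-3407 + 1184)) = 1/(-1*(-81) + (-3407 + 1184)) = 1/(81 - 2223) = 1/(-2142) = -1/2142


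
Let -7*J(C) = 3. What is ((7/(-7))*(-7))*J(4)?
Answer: -3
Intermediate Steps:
J(C) = -3/7 (J(C) = -⅐*3 = -3/7)
((7/(-7))*(-7))*J(4) = ((7/(-7))*(-7))*(-3/7) = ((7*(-⅐))*(-7))*(-3/7) = -1*(-7)*(-3/7) = 7*(-3/7) = -3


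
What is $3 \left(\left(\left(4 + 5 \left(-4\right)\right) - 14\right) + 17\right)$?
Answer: $-39$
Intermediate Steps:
$3 \left(\left(\left(4 + 5 \left(-4\right)\right) - 14\right) + 17\right) = 3 \left(\left(\left(4 - 20\right) - 14\right) + 17\right) = 3 \left(\left(-16 - 14\right) + 17\right) = 3 \left(-30 + 17\right) = 3 \left(-13\right) = -39$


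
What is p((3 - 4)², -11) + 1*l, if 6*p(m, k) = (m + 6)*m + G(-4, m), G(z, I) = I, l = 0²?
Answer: 4/3 ≈ 1.3333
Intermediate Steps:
l = 0
p(m, k) = m/6 + m*(6 + m)/6 (p(m, k) = ((m + 6)*m + m)/6 = ((6 + m)*m + m)/6 = (m*(6 + m) + m)/6 = (m + m*(6 + m))/6 = m/6 + m*(6 + m)/6)
p((3 - 4)², -11) + 1*l = (3 - 4)²*(7 + (3 - 4)²)/6 + 1*0 = (⅙)*(-1)²*(7 + (-1)²) + 0 = (⅙)*1*(7 + 1) + 0 = (⅙)*1*8 + 0 = 4/3 + 0 = 4/3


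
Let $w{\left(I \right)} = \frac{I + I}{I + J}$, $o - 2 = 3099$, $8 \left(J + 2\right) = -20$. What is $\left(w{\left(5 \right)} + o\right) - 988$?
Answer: $2133$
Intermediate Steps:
$J = - \frac{9}{2}$ ($J = -2 + \frac{1}{8} \left(-20\right) = -2 - \frac{5}{2} = - \frac{9}{2} \approx -4.5$)
$o = 3101$ ($o = 2 + 3099 = 3101$)
$w{\left(I \right)} = \frac{2 I}{- \frac{9}{2} + I}$ ($w{\left(I \right)} = \frac{I + I}{I - \frac{9}{2}} = \frac{2 I}{- \frac{9}{2} + I}$)
$\left(w{\left(5 \right)} + o\right) - 988 = \left(4 \cdot 5 \frac{1}{-9 + 2 \cdot 5} + 3101\right) - 988 = \left(4 \cdot 5 \frac{1}{-9 + 10} + 3101\right) - 988 = \left(4 \cdot 5 \cdot 1^{-1} + 3101\right) - 988 = \left(4 \cdot 5 \cdot 1 + 3101\right) - 988 = \left(20 + 3101\right) - 988 = 3121 - 988 = 2133$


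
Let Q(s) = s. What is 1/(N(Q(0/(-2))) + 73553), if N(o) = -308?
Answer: 1/73245 ≈ 1.3653e-5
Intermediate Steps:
1/(N(Q(0/(-2))) + 73553) = 1/(-308 + 73553) = 1/73245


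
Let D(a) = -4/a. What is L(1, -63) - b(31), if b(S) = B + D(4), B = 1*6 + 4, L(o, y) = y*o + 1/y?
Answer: -4537/63 ≈ -72.016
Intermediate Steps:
L(o, y) = 1/y + o*y (L(o, y) = o*y + 1/y = 1/y + o*y)
B = 10 (B = 6 + 4 = 10)
b(S) = 9 (b(S) = 10 - 4/4 = 10 - 4*1/4 = 10 - 1 = 9)
L(1, -63) - b(31) = (1/(-63) + 1*(-63)) - 1*9 = (-1/63 - 63) - 9 = -3970/63 - 9 = -4537/63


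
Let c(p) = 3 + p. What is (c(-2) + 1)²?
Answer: 4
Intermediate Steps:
(c(-2) + 1)² = ((3 - 2) + 1)² = (1 + 1)² = 2² = 4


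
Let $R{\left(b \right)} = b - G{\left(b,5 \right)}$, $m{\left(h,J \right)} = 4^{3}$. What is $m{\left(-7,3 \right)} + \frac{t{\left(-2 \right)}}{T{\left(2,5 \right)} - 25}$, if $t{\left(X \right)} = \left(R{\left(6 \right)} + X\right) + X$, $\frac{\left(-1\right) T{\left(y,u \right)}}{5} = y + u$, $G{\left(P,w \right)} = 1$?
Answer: $\frac{3839}{60} \approx 63.983$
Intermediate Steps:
$m{\left(h,J \right)} = 64$
$R{\left(b \right)} = -1 + b$ ($R{\left(b \right)} = b - 1 = -1 + b$)
$T{\left(y,u \right)} = - 5 u - 5 y$ ($T{\left(y,u \right)} = - 5 \left(y + u\right) = - 5 \left(u + y\right) = - 5 u - 5 y$)
$t{\left(X \right)} = 5 + 2 X$ ($t{\left(X \right)} = \left(\left(-1 + 6\right) + X\right) + X = \left(5 + X\right) + X = 5 + 2 X$)
$m{\left(-7,3 \right)} + \frac{t{\left(-2 \right)}}{T{\left(2,5 \right)} - 25} = 64 + \frac{5 + 2 \left(-2\right)}{\left(\left(-5\right) 5 - 10\right) - 25} = 64 + \frac{5 - 4}{\left(-25 - 10\right) - 25} = 64 + 1 \frac{1}{-35 - 25} = 64 + 1 \frac{1}{-60} = 64 + 1 \left(- \frac{1}{60}\right) = 64 - \frac{1}{60} = \frac{3839}{60}$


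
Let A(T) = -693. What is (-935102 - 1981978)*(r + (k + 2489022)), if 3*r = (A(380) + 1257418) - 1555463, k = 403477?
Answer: -8147170101240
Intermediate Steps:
r = -298738/3 (r = ((-693 + 1257418) - 1555463)/3 = (1256725 - 1555463)/3 = (⅓)*(-298738) = -298738/3 ≈ -99579.)
(-935102 - 1981978)*(r + (k + 2489022)) = (-935102 - 1981978)*(-298738/3 + (403477 + 2489022)) = -2917080*(-298738/3 + 2892499) = -2917080*8378759/3 = -8147170101240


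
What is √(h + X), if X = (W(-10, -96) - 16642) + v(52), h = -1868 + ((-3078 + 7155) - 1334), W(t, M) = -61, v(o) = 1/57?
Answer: I*√51425115/57 ≈ 125.81*I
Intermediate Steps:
v(o) = 1/57
h = 875 (h = -1868 + (4077 - 1334) = -1868 + 2743 = 875)
X = -952070/57 (X = (-61 - 16642) + 1/57 = -16703 + 1/57 = -952070/57 ≈ -16703.)
√(h + X) = √(875 - 952070/57) = √(-902195/57) = I*√51425115/57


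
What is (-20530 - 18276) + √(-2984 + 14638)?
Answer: -38806 + √11654 ≈ -38698.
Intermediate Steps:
(-20530 - 18276) + √(-2984 + 14638) = -38806 + √11654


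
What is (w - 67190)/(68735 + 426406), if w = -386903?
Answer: -454093/495141 ≈ -0.91710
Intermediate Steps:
(w - 67190)/(68735 + 426406) = (-386903 - 67190)/(68735 + 426406) = -454093/495141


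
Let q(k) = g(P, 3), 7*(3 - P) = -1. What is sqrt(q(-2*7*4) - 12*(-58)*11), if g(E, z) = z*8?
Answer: 16*sqrt(30) ≈ 87.636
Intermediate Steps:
P = 22/7 (P = 3 - 1/7*(-1) = 3 + 1/7 = 22/7 ≈ 3.1429)
g(E, z) = 8*z
q(k) = 24 (q(k) = 8*3 = 24)
sqrt(q(-2*7*4) - 12*(-58)*11) = sqrt(24 - 12*(-58)*11) = sqrt(24 + 696*11) = sqrt(24 + 7656) = sqrt(7680) = 16*sqrt(30)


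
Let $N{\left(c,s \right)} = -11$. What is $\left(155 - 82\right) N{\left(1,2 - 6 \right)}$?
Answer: $-803$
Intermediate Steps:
$\left(155 - 82\right) N{\left(1,2 - 6 \right)} = \left(155 - 82\right) \left(-11\right) = 73 \left(-11\right) = -803$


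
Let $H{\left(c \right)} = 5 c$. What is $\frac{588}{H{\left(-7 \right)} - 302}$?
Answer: $- \frac{588}{337} \approx -1.7448$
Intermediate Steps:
$\frac{588}{H{\left(-7 \right)} - 302} = \frac{588}{5 \left(-7\right) - 302} = \frac{588}{-35 - 302} = \frac{588}{-337} = 588 \left(- \frac{1}{337}\right) = - \frac{588}{337}$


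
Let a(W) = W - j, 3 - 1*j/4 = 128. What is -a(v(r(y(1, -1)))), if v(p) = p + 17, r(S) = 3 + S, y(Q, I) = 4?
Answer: -524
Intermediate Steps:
j = -500 (j = 12 - 4*128 = 12 - 512 = -500)
v(p) = 17 + p
a(W) = 500 + W (a(W) = W - 1*(-500) = W + 500 = 500 + W)
-a(v(r(y(1, -1)))) = -(500 + (17 + (3 + 4))) = -(500 + (17 + 7)) = -(500 + 24) = -1*524 = -524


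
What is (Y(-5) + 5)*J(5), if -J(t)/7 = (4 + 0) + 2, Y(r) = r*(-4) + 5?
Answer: -1260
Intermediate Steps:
Y(r) = 5 - 4*r (Y(r) = -4*r + 5 = 5 - 4*r)
J(t) = -42 (J(t) = -7*((4 + 0) + 2) = -7*(4 + 2) = -7*6 = -42)
(Y(-5) + 5)*J(5) = ((5 - 4*(-5)) + 5)*(-42) = ((5 + 20) + 5)*(-42) = (25 + 5)*(-42) = 30*(-42) = -1260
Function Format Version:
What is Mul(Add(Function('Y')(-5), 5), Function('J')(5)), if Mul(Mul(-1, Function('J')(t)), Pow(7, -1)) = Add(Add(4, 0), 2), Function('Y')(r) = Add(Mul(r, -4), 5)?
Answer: -1260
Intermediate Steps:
Function('Y')(r) = Add(5, Mul(-4, r)) (Function('Y')(r) = Add(Mul(-4, r), 5) = Add(5, Mul(-4, r)))
Function('J')(t) = -42 (Function('J')(t) = Mul(-7, Add(Add(4, 0), 2)) = Mul(-7, Add(4, 2)) = Mul(-7, 6) = -42)
Mul(Add(Function('Y')(-5), 5), Function('J')(5)) = Mul(Add(Add(5, Mul(-4, -5)), 5), -42) = Mul(Add(Add(5, 20), 5), -42) = Mul(Add(25, 5), -42) = Mul(30, -42) = -1260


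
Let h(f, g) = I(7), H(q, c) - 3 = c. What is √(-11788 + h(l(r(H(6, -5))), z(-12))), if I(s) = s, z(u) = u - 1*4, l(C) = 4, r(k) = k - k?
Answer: 3*I*√1309 ≈ 108.54*I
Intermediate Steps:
H(q, c) = 3 + c
r(k) = 0
z(u) = -4 + u (z(u) = u - 4 = -4 + u)
h(f, g) = 7
√(-11788 + h(l(r(H(6, -5))), z(-12))) = √(-11788 + 7) = √(-11781) = 3*I*√1309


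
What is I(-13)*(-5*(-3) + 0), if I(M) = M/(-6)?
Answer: 65/2 ≈ 32.500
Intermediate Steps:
I(M) = -M/6 (I(M) = M*(-⅙) = -M/6)
I(-13)*(-5*(-3) + 0) = (-⅙*(-13))*(-5*(-3) + 0) = 13*(15 + 0)/6 = (13/6)*15 = 65/2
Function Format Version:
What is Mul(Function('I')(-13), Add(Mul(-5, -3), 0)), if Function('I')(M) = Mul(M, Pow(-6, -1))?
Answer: Rational(65, 2) ≈ 32.500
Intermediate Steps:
Function('I')(M) = Mul(Rational(-1, 6), M) (Function('I')(M) = Mul(M, Rational(-1, 6)) = Mul(Rational(-1, 6), M))
Mul(Function('I')(-13), Add(Mul(-5, -3), 0)) = Mul(Mul(Rational(-1, 6), -13), Add(Mul(-5, -3), 0)) = Mul(Rational(13, 6), Add(15, 0)) = Mul(Rational(13, 6), 15) = Rational(65, 2)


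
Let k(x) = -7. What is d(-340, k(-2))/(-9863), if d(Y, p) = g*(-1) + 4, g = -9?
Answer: -13/9863 ≈ -0.0013181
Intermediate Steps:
d(Y, p) = 13 (d(Y, p) = -9*(-1) + 4 = 9 + 4 = 13)
d(-340, k(-2))/(-9863) = 13/(-9863) = 13*(-1/9863) = -13/9863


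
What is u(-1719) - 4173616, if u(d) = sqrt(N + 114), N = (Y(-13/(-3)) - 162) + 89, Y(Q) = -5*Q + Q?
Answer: -4173616 + sqrt(213)/3 ≈ -4.1736e+6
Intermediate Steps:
Y(Q) = -4*Q
N = -271/3 (N = (-(-52)/(-3) - 162) + 89 = (-(-52)*(-1)/3 - 162) + 89 = (-4*13/3 - 162) + 89 = (-52/3 - 162) + 89 = -538/3 + 89 = -271/3 ≈ -90.333)
u(d) = sqrt(213)/3 (u(d) = sqrt(-271/3 + 114) = sqrt(71/3) = sqrt(213)/3)
u(-1719) - 4173616 = sqrt(213)/3 - 4173616 = -4173616 + sqrt(213)/3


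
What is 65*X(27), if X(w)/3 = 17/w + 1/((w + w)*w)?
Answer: 59735/486 ≈ 122.91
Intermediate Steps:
X(w) = 51/w + 3/(2*w²) (X(w) = 3*(17/w + 1/((w + w)*w)) = 3*(17/w + 1/(((2*w))*w)) = 3*(17/w + (1/(2*w))/w) = 3*(17/w + 1/(2*w²)) = 3*(1/(2*w²) + 17/w) = 51/w + 3/(2*w²))
65*X(27) = 65*((3/2)*(1 + 34*27)/27²) = 65*((3/2)*(1/729)*(1 + 918)) = 65*((3/2)*(1/729)*919) = 65*(919/486) = 59735/486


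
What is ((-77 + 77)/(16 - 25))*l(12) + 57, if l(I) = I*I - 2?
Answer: 57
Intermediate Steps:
l(I) = -2 + I² (l(I) = I² - 2 = -2 + I²)
((-77 + 77)/(16 - 25))*l(12) + 57 = ((-77 + 77)/(16 - 25))*(-2 + 12²) + 57 = (0/(-9))*(-2 + 144) + 57 = (0*(-⅑))*142 + 57 = 0*142 + 57 = 0 + 57 = 57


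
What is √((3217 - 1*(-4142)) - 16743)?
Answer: 2*I*√2346 ≈ 96.871*I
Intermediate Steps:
√((3217 - 1*(-4142)) - 16743) = √((3217 + 4142) - 16743) = √(7359 - 16743) = √(-9384) = 2*I*√2346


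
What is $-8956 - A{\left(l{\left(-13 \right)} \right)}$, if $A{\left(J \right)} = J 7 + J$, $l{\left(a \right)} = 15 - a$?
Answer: $-9180$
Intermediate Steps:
$A{\left(J \right)} = 8 J$ ($A{\left(J \right)} = 7 J + J = 8 J$)
$-8956 - A{\left(l{\left(-13 \right)} \right)} = -8956 - 8 \left(15 - -13\right) = -8956 - 8 \left(15 + 13\right) = -8956 - 8 \cdot 28 = -8956 - 224 = -9180$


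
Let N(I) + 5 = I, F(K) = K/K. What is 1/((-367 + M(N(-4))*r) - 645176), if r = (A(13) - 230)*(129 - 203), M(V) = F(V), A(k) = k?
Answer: -1/629485 ≈ -1.5886e-6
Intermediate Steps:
F(K) = 1
N(I) = -5 + I
M(V) = 1
r = 16058 (r = (13 - 230)*(129 - 203) = -217*(-74) = 16058)
1/((-367 + M(N(-4))*r) - 645176) = 1/((-367 + 1*16058) - 645176) = 1/((-367 + 16058) - 645176) = 1/(15691 - 645176) = 1/(-629485) = -1/629485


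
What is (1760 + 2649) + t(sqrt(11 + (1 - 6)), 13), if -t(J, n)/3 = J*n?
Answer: 4409 - 39*sqrt(6) ≈ 4313.5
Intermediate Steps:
t(J, n) = -3*J*n
(1760 + 2649) + t(sqrt(11 + (1 - 6)), 13) = (1760 + 2649) - 3*sqrt(11 + (1 - 6))*13 = 4409 - 3*sqrt(11 - 5)*13 = 4409 - 3*sqrt(6)*13 = 4409 - 39*sqrt(6)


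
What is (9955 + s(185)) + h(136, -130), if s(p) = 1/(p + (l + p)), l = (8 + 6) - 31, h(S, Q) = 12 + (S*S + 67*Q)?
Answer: 6972810/353 ≈ 19753.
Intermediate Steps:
h(S, Q) = 12 + S**2 + 67*Q (h(S, Q) = 12 + (S**2 + 67*Q) = 12 + S**2 + 67*Q)
l = -17 (l = 14 - 31 = -17)
s(p) = 1/(-17 + 2*p) (s(p) = 1/(p + (-17 + p)) = 1/(-17 + 2*p))
(9955 + s(185)) + h(136, -130) = (9955 + 1/(-17 + 2*185)) + (12 + 136**2 + 67*(-130)) = (9955 + 1/(-17 + 370)) + (12 + 18496 - 8710) = (9955 + 1/353) + 9798 = 3514116/353 + 9798 = 6972810/353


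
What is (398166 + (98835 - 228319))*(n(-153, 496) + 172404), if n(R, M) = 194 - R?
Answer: 46415084182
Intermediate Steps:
(398166 + (98835 - 228319))*(n(-153, 496) + 172404) = (398166 + (98835 - 228319))*((194 - 1*(-153)) + 172404) = (398166 - 129484)*((194 + 153) + 172404) = 268682*(347 + 172404) = 268682*172751 = 46415084182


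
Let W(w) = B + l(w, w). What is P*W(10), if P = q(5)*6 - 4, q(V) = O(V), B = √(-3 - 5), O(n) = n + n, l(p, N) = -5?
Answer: -280 + 112*I*√2 ≈ -280.0 + 158.39*I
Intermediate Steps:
O(n) = 2*n
B = 2*I*√2 (B = √(-8) = 2*I*√2 ≈ 2.8284*I)
q(V) = 2*V
W(w) = -5 + 2*I*√2 (W(w) = 2*I*√2 - 5 = -5 + 2*I*√2)
P = 56 (P = (2*5)*6 - 4 = 10*6 - 4 = 60 - 4 = 56)
P*W(10) = 56*(-5 + 2*I*√2) = -280 + 112*I*√2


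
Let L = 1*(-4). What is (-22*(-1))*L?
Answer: -88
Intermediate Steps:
L = -4
(-22*(-1))*L = -22*(-1)*(-4) = 22*(-4) = -88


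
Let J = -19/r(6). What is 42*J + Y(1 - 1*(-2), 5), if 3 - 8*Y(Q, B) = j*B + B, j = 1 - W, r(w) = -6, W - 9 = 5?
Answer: 1127/8 ≈ 140.88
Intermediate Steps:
W = 14 (W = 9 + 5 = 14)
j = -13 (j = 1 - 1*14 = 1 - 14 = -13)
J = 19/6 (J = -19/(-6) = -19*(-1/6) = 19/6 ≈ 3.1667)
Y(Q, B) = 3/8 + 3*B/2 (Y(Q, B) = 3/8 - (-13*B + B)/8 = 3/8 - (-3)*B/2 = 3/8 + 3*B/2)
42*J + Y(1 - 1*(-2), 5) = 42*(19/6) + (3/8 + (3/2)*5) = 133 + (3/8 + 15/2) = 133 + 63/8 = 1127/8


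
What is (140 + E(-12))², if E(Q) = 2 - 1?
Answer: 19881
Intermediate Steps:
E(Q) = 1
(140 + E(-12))² = (140 + 1)² = 141² = 19881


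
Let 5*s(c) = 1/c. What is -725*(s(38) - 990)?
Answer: 27274355/38 ≈ 7.1775e+5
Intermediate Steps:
s(c) = 1/(5*c)
-725*(s(38) - 990) = -725*((1/5)/38 - 990) = -725*((1/5)*(1/38) - 990) = -725*(1/190 - 990) = -725*(-188099/190) = 27274355/38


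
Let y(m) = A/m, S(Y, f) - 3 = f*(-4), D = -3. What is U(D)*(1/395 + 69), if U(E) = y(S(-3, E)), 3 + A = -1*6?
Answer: -81768/1975 ≈ -41.401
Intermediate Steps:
S(Y, f) = 3 - 4*f (S(Y, f) = 3 + f*(-4) = 3 - 4*f)
A = -9 (A = -3 - 1*6 = -3 - 6 = -9)
y(m) = -9/m
U(E) = -9/(3 - 4*E)
U(D)*(1/395 + 69) = (9/(-3 + 4*(-3)))*(1/395 + 69) = (9/(-3 - 12))*(1/395 + 69) = (9/(-15))*(27256/395) = (9*(-1/15))*(27256/395) = -⅗*27256/395 = -81768/1975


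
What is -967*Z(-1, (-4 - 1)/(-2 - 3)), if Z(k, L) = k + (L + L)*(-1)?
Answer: 2901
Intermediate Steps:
Z(k, L) = k - 2*L (Z(k, L) = k + (2*L)*(-1) = k - 2*L)
-967*Z(-1, (-4 - 1)/(-2 - 3)) = -967*(-1 - 2*(-4 - 1)/(-2 - 3)) = -967*(-1 - (-10)/(-5)) = -967*(-1 - (-10)*(-1)/5) = -967*(-1 - 2*1) = -967*(-1 - 2) = -967*(-3) = 2901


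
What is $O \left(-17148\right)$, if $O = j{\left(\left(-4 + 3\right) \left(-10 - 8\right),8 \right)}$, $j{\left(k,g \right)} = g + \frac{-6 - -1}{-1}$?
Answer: $-222924$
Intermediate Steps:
$j{\left(k,g \right)} = 5 + g$ ($j{\left(k,g \right)} = g + \left(-6 + 1\right) \left(-1\right) = g - -5 = g + 5 = 5 + g$)
$O = 13$ ($O = 5 + 8 = 13$)
$O \left(-17148\right) = 13 \left(-17148\right) = -222924$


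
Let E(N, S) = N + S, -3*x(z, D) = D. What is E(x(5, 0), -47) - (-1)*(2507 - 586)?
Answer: 1874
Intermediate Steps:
x(z, D) = -D/3
E(x(5, 0), -47) - (-1)*(2507 - 586) = (-⅓*0 - 47) - (-1)*(2507 - 586) = (0 - 47) - (-1)*1921 = -47 - 1*(-1921) = -47 + 1921 = 1874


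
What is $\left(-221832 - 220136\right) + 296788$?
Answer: $-145180$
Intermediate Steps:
$\left(-221832 - 220136\right) + 296788 = -441968 + 296788 = -145180$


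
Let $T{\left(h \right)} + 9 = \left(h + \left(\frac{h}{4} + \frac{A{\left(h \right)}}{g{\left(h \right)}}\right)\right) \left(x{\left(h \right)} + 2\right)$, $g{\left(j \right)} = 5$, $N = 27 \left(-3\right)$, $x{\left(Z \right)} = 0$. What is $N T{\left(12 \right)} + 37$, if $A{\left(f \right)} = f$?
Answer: $- \frac{10264}{5} \approx -2052.8$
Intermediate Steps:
$N = -81$
$T{\left(h \right)} = -9 + \frac{29 h}{10}$ ($T{\left(h \right)} = -9 + \left(h + \left(\frac{h}{4} + \frac{h}{5}\right)\right) \left(0 + 2\right) = -9 + \left(h + \left(h \frac{1}{4} + h \frac{1}{5}\right)\right) 2 = -9 + \left(h + \left(\frac{h}{4} + \frac{h}{5}\right)\right) 2 = -9 + \left(h + \frac{9 h}{20}\right) 2 = -9 + \frac{29 h}{20} \cdot 2 = -9 + \frac{29 h}{10}$)
$N T{\left(12 \right)} + 37 = - 81 \left(-9 + \frac{29}{10} \cdot 12\right) + 37 = - 81 \left(-9 + \frac{174}{5}\right) + 37 = \left(-81\right) \frac{129}{5} + 37 = - \frac{10449}{5} + 37 = - \frac{10264}{5}$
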